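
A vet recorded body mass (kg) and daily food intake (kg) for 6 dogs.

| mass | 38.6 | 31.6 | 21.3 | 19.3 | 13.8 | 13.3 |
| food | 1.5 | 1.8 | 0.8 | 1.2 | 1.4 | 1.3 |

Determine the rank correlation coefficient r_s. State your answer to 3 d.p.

Rank mass: 6, 5, 4, 3, 2, 1
Rank food: 5, 6, 1, 2, 4, 3
d = rank(mass) − rank(food): 1, -1, 3, 1, -2, -2; Σd² = 20
ρ = 1 − 6Σd² / [n(n²−1)] = 1 − 6×20 / (6×35) = 1 − 120/210 ≈ 0.429

0.429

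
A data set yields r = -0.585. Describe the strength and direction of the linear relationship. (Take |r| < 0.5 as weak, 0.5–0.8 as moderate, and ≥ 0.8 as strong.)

r = -0.585 < 0 so the relationship is negative.
|r| = 0.585, which falls in the moderate range.

moderate negative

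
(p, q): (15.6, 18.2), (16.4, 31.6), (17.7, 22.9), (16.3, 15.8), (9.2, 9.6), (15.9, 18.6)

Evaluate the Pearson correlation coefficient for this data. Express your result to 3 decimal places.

n = 6, Σp = 91.1, Σq = 116.7, Σp² = 1428.75, Σq² = 2541.97, Σpq = 1849.09
nΣpq − ΣpΣq = 11094.54 − 10631.37 = 463.17
nΣp² − (Σp)² = 8572.5 − 8299.21 = 273.29; nΣq² − (Σq)² = 15251.82 − 13618.89 = 1632.93
r = 463.17 / √(273.29 × 1632.93) = 463.17 / 668.0295 ≈ 0.693

0.693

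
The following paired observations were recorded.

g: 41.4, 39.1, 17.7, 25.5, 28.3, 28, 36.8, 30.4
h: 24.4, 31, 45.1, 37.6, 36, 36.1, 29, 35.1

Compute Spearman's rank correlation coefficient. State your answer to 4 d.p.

-0.9762

Rank g: 8, 7, 1, 2, 4, 3, 6, 5
Rank h: 1, 3, 8, 7, 5, 6, 2, 4
d = rank(g) − rank(h): 7, 4, -7, -5, -1, -3, 4, 1; Σd² = 166
ρ = 1 − 6Σd² / [n(n²−1)] = 1 − 6×166 / (8×63) = 1 − 996/504 ≈ -0.9762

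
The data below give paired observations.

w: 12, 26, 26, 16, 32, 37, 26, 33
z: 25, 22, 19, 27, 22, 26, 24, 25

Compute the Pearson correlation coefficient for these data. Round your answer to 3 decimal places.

-0.175

n = 8, Σw = 208, Σz = 190, Σw² = 5910, Σz² = 4560, Σwz = 4913
nΣwz − ΣwΣz = 39304 − 39520 = -216
nΣw² − (Σw)² = 47280 − 43264 = 4016; nΣz² − (Σz)² = 36480 − 36100 = 380
r = -216 / √(4016 × 380) = -216 / 1235.3461 ≈ -0.175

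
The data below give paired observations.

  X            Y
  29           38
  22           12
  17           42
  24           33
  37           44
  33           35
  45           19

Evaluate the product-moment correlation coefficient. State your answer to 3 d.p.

n = 7, ΣX = 207, ΣY = 223, ΣX² = 6673, ΣY² = 7963, ΣXY = 6510
nΣXY − ΣXΣY = 45570 − 46161 = -591
nΣX² − (ΣX)² = 46711 − 42849 = 3862; nΣY² − (ΣY)² = 55741 − 49729 = 6012
r = -591 / √(3862 × 6012) = -591 / 4818.5417 ≈ -0.123

-0.123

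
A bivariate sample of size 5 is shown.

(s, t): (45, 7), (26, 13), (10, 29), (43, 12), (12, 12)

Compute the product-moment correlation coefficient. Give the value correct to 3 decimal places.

-0.690

n = 5, Σs = 136, Σt = 73, Σs² = 4794, Σt² = 1347, Σst = 1603
nΣst − ΣsΣt = 8015 − 9928 = -1913
nΣs² − (Σs)² = 23970 − 18496 = 5474; nΣt² − (Σt)² = 6735 − 5329 = 1406
r = -1913 / √(5474 × 1406) = -1913 / 2774.2466 ≈ -0.690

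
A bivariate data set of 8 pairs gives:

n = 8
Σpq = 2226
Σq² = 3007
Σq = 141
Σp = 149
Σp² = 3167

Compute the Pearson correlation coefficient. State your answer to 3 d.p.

-0.885

r = (nΣpq − ΣpΣq) / √[(nΣp² − (Σp)²)(nΣq² − (Σq)²)]
Numerator: 8×2226 − 149×141 = -3201
Denominator: √[(25336 − 22201)(24056 − 19881)] = √[3135 × 4175] = 3617.8205
r = -3201 / 3617.8205 ≈ -0.885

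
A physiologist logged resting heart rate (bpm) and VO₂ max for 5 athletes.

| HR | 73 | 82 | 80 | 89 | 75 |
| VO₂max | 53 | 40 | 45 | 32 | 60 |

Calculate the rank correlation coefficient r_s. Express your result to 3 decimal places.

Rank HR: 1, 4, 3, 5, 2
Rank VO₂max: 4, 2, 3, 1, 5
d = rank(HR) − rank(VO₂max): -3, 2, 0, 4, -3; Σd² = 38
ρ = 1 − 6Σd² / [n(n²−1)] = 1 − 6×38 / (5×24) = 1 − 228/120 ≈ -0.900

-0.900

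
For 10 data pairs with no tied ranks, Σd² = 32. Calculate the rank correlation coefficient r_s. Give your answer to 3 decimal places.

0.806

ρ = 1 − 6Σd² / [n(n²−1)] = 1 − 6×32 / (10×99)
  = 1 − 192/990 = 1 − 0.1939 ≈ 0.806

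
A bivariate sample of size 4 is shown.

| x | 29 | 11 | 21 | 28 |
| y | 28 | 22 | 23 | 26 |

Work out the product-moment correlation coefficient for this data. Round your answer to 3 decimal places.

0.908

n = 4, Σx = 89, Σy = 99, Σx² = 2187, Σy² = 2473, Σxy = 2265
nΣxy − ΣxΣy = 9060 − 8811 = 249
nΣx² − (Σx)² = 8748 − 7921 = 827; nΣy² − (Σy)² = 9892 − 9801 = 91
r = 249 / √(827 × 91) = 249 / 274.3301 ≈ 0.908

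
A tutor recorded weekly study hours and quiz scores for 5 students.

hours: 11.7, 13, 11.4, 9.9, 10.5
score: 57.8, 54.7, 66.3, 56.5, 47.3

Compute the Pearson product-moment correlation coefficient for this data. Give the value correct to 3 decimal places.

n = 5, Σx = 56.5, Σy = 282.6, Σx² = 644.11, Σy² = 16158.16, Σxy = 3199.18
nΣxy − ΣxΣy = 15995.9 − 15966.9 = 29
nΣx² − (Σx)² = 3220.55 − 3192.25 = 28.3; nΣy² − (Σy)² = 80790.8 − 79862.76 = 928.04
r = 29 / √(28.3 × 928.04) = 29 / 162.0603 ≈ 0.179

0.179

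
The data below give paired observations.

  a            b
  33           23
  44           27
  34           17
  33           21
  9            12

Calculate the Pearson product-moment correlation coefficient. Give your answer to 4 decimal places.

n = 5, Σa = 153, Σb = 100, Σa² = 5351, Σb² = 2132, Σab = 3326
nΣab − ΣaΣb = 16630 − 15300 = 1330
nΣa² − (Σa)² = 26755 − 23409 = 3346; nΣb² − (Σb)² = 10660 − 10000 = 660
r = 1330 / √(3346 × 660) = 1330 / 1486.0552 ≈ 0.8950

0.8950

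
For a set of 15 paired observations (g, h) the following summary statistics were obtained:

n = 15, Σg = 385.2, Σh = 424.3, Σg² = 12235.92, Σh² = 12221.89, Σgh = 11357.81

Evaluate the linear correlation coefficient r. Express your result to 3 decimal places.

0.643

r = (nΣgh − ΣgΣh) / √[(nΣg² − (Σg)²)(nΣh² − (Σh)²)]
Numerator: 15×11357.81 − 385.2×424.3 = 6926.79
Denominator: √[(183538.8 − 148379.04)(183328.35 − 180030.49)] = √[35159.76 × 3297.86] = 10768.0995
r = 6926.79 / 10768.0995 ≈ 0.643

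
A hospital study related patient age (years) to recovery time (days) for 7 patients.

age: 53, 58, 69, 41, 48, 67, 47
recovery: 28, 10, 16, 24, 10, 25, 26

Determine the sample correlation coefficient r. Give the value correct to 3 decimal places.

n = 7, Σx = 383, Σy = 139, Σx² = 21617, Σy² = 3117, Σxy = 7529
nΣxy − ΣxΣy = 52703 − 53237 = -534
nΣx² − (Σx)² = 151319 − 146689 = 4630; nΣy² − (Σy)² = 21819 − 19321 = 2498
r = -534 / √(4630 × 2498) = -534 / 3400.8440 ≈ -0.157

-0.157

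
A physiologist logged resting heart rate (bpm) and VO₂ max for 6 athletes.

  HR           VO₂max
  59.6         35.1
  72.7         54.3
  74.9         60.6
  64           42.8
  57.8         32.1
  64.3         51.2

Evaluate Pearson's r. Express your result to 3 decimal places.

n = 6, Σx = 393.3, Σy = 276.1, Σx² = 26018.79, Σy² = 13336.55, Σxy = 18465.25
nΣxy − ΣxΣy = 110791.5 − 108590.13 = 2201.37
nΣx² − (Σx)² = 156112.74 − 154684.89 = 1427.85; nΣy² − (Σy)² = 80019.3 − 76231.21 = 3788.09
r = 2201.37 / √(1427.85 × 3788.09) = 2201.37 / 2325.6879 ≈ 0.947

0.947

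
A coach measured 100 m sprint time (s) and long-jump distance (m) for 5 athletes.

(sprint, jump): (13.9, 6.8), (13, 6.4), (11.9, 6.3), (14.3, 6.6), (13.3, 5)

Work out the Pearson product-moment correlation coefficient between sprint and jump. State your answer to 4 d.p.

0.2148

n = 5, Σx = 66.4, Σy = 31.1, Σx² = 885.2, Σy² = 195.45, Σxy = 413.57
nΣxy − ΣxΣy = 2067.85 − 2065.04 = 2.81
nΣx² − (Σx)² = 4426 − 4408.96 = 17.04; nΣy² − (Σy)² = 977.25 − 967.21 = 10.04
r = 2.81 / √(17.04 × 10.04) = 2.81 / 13.0798 ≈ 0.2148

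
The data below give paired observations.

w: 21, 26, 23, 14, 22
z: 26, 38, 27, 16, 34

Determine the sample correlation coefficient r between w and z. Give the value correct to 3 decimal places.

n = 5, Σw = 106, Σz = 141, Σw² = 2326, Σz² = 4261, Σwz = 3127
nΣwz − ΣwΣz = 15635 − 14946 = 689
nΣw² − (Σw)² = 11630 − 11236 = 394; nΣz² − (Σz)² = 21305 − 19881 = 1424
r = 689 / √(394 × 1424) = 689 / 749.0367 ≈ 0.920

0.920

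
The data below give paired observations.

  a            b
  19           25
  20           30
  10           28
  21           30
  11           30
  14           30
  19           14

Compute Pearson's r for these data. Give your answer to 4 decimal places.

n = 7, Σa = 114, Σb = 187, Σa² = 1980, Σb² = 5205, Σab = 3001
nΣab − ΣaΣb = 21007 − 21318 = -311
nΣa² − (Σa)² = 13860 − 12996 = 864; nΣb² − (Σb)² = 36435 − 34969 = 1466
r = -311 / √(864 × 1466) = -311 / 1125.4439 ≈ -0.2763

-0.2763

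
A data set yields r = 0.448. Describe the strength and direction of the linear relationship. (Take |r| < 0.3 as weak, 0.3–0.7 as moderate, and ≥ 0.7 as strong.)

r = 0.448 > 0 so the relationship is positive.
|r| = 0.448, which falls in the moderate range.

moderate positive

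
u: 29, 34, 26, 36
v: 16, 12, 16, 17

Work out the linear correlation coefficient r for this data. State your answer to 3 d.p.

n = 4, Σu = 125, Σv = 61, Σu² = 3969, Σv² = 945, Σuv = 1900
nΣuv − ΣuΣv = 7600 − 7625 = -25
nΣu² − (Σu)² = 15876 − 15625 = 251; nΣv² − (Σv)² = 3780 − 3721 = 59
r = -25 / √(251 × 59) = -25 / 121.6922 ≈ -0.205

-0.205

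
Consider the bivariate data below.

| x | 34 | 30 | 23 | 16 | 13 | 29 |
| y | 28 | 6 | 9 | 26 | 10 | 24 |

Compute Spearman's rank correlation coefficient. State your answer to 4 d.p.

Rank x: 6, 5, 3, 2, 1, 4
Rank y: 6, 1, 2, 5, 3, 4
d = rank(x) − rank(y): 0, 4, 1, -3, -2, 0; Σd² = 30
ρ = 1 − 6Σd² / [n(n²−1)] = 1 − 6×30 / (6×35) = 1 − 180/210 ≈ 0.1429

0.1429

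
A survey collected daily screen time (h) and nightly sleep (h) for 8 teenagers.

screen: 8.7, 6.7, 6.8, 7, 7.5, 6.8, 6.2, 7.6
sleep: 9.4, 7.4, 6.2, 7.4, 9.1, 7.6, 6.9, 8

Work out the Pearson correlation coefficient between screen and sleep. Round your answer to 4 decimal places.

0.8304

n = 8, Σx = 57.3, Σy = 62, Σx² = 414.51, Σy² = 488.5, Σxy = 448.83
nΣxy − ΣxΣy = 3590.64 − 3552.6 = 38.04
nΣx² − (Σx)² = 3316.08 − 3283.29 = 32.79; nΣy² − (Σy)² = 3908 − 3844 = 64
r = 38.04 / √(32.79 × 64) = 38.04 / 45.8100 ≈ 0.8304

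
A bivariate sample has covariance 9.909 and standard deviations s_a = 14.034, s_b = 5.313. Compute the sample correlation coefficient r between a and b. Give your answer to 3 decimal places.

r = Cov(a,b) / (s_a · s_b) = 9.909 / (14.034 × 5.313)
  = 9.909 / 74.5626 ≈ 0.133

0.133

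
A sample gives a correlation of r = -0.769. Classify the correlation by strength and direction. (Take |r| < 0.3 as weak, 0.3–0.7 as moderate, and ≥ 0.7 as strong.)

r = -0.769 < 0 so the relationship is negative.
|r| = 0.769, which falls in the strong range.

strong negative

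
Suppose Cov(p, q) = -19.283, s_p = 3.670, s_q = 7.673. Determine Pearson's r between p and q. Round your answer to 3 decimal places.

-0.685

r = Cov(p,q) / (s_p · s_q) = -19.283 / (3.670 × 7.673)
  = -19.283 / 28.1599 ≈ -0.685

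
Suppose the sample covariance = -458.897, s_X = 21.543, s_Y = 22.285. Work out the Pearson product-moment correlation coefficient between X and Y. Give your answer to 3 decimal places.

-0.956

r = Cov(X,Y) / (s_X · s_Y) = -458.897 / (21.543 × 22.285)
  = -458.897 / 480.0858 ≈ -0.956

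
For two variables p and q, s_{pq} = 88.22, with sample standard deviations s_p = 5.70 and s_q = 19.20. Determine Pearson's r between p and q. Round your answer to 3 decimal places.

r = Cov(p,q) / (s_p · s_q) = 88.22 / (5.70 × 19.20)
  = 88.22 / 109.4400 ≈ 0.806

0.806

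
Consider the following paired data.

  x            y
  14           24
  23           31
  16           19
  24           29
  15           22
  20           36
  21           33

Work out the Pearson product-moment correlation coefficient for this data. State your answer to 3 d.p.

0.711

n = 7, Σx = 133, Σy = 194, Σx² = 2623, Σy² = 5608, Σxy = 3792
nΣxy − ΣxΣy = 26544 − 25802 = 742
nΣx² − (Σx)² = 18361 − 17689 = 672; nΣy² − (Σy)² = 39256 − 37636 = 1620
r = 742 / √(672 × 1620) = 742 / 1043.3791 ≈ 0.711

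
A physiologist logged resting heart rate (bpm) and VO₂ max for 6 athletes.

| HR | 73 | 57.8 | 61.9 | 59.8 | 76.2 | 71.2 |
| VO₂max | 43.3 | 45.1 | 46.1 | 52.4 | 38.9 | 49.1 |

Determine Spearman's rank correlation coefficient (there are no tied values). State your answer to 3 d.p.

Rank HR: 5, 1, 3, 2, 6, 4
Rank VO₂max: 2, 3, 4, 6, 1, 5
d = rank(HR) − rank(VO₂max): 3, -2, -1, -4, 5, -1; Σd² = 56
ρ = 1 − 6Σd² / [n(n²−1)] = 1 − 6×56 / (6×35) = 1 − 336/210 ≈ -0.600

-0.600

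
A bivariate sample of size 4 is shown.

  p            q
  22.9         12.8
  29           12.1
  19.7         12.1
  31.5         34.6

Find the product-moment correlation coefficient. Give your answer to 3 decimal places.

n = 4, Σp = 103.1, Σq = 71.6, Σp² = 2745.75, Σq² = 1653.82, Σpq = 1972.29
nΣpq − ΣpΣq = 7889.16 − 7381.96 = 507.2
nΣp² − (Σp)² = 10983 − 10629.61 = 353.39; nΣq² − (Σq)² = 6615.28 − 5126.56 = 1488.72
r = 507.2 / √(353.39 × 1488.72) = 507.2 / 725.3267 ≈ 0.699

0.699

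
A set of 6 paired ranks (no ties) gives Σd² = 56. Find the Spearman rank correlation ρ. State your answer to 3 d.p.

ρ = 1 − 6Σd² / [n(n²−1)] = 1 − 6×56 / (6×35)
  = 1 − 336/210 = 1 − 1.6000 ≈ -0.600

-0.600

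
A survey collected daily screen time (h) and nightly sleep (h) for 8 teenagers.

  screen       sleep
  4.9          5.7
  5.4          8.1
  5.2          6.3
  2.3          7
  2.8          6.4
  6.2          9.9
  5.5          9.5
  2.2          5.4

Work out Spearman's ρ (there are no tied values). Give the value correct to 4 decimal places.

Rank screen: 4, 6, 5, 2, 3, 8, 7, 1
Rank sleep: 2, 6, 3, 5, 4, 8, 7, 1
d = rank(screen) − rank(sleep): 2, 0, 2, -3, -1, 0, 0, 0; Σd² = 18
ρ = 1 − 6Σd² / [n(n²−1)] = 1 − 6×18 / (8×63) = 1 − 108/504 ≈ 0.7857

0.7857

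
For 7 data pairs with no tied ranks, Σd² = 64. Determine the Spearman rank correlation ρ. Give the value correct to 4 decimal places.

ρ = 1 − 6Σd² / [n(n²−1)] = 1 − 6×64 / (7×48)
  = 1 − 384/336 = 1 − 1.14286 ≈ -0.1429

-0.1429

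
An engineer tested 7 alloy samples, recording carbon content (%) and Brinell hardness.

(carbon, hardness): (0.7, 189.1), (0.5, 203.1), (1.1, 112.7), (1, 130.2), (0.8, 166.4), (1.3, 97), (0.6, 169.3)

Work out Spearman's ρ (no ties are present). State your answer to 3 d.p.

-0.964

Rank carbon: 3, 1, 6, 5, 4, 7, 2
Rank hardness: 6, 7, 2, 3, 4, 1, 5
d = rank(carbon) − rank(hardness): -3, -6, 4, 2, 0, 6, -3; Σd² = 110
ρ = 1 − 6Σd² / [n(n²−1)] = 1 − 6×110 / (7×48) = 1 − 660/336 ≈ -0.964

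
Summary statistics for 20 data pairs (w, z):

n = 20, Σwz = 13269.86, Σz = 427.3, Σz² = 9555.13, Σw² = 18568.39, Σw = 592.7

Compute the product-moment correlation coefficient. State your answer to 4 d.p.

r = (nΣwz − ΣwΣz) / √[(nΣw² − (Σw)²)(nΣz² − (Σz)²)]
Numerator: 20×13269.86 − 592.7×427.3 = 12136.49
Denominator: √[(371367.8 − 351293.29)(191102.6 − 182585.29)] = √[20074.51 × 8517.31] = 13075.9636
r = 12136.49 / 13075.9636 ≈ 0.9282

0.9282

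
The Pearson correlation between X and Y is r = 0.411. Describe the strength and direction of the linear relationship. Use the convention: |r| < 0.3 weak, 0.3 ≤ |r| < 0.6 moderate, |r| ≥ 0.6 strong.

moderate positive

r = 0.411 > 0 so the relationship is positive.
|r| = 0.411, which falls in the moderate range.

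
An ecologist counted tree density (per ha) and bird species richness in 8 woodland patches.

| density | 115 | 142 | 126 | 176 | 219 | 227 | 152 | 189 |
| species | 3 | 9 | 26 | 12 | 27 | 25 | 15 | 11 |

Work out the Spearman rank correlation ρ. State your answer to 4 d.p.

Rank density: 1, 3, 2, 5, 7, 8, 4, 6
Rank species: 1, 2, 7, 4, 8, 6, 5, 3
d = rank(density) − rank(species): 0, 1, -5, 1, -1, 2, -1, 3; Σd² = 42
ρ = 1 − 6Σd² / [n(n²−1)] = 1 − 6×42 / (8×63) = 1 − 252/504 ≈ 0.5000

0.5000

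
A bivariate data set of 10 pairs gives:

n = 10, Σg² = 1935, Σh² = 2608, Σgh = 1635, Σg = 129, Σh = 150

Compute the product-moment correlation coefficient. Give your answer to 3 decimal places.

r = (nΣgh − ΣgΣh) / √[(nΣg² − (Σg)²)(nΣh² − (Σh)²)]
Numerator: 10×1635 − 129×150 = -3000
Denominator: √[(19350 − 16641)(26080 − 22500)] = √[2709 × 3580] = 3114.1965
r = -3000 / 3114.1965 ≈ -0.963

-0.963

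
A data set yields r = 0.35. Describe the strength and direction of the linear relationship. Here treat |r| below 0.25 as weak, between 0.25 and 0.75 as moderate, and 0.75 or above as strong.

r = 0.35 > 0 so the relationship is positive.
|r| = 0.35, which falls in the moderate range.

moderate positive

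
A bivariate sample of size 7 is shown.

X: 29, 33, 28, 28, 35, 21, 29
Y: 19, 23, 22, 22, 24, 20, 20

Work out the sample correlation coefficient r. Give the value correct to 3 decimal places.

n = 7, ΣX = 203, ΣY = 150, ΣX² = 6005, ΣY² = 3234, ΣXY = 4382
nΣXY − ΣXΣY = 30674 − 30450 = 224
nΣX² − (ΣX)² = 42035 − 41209 = 826; nΣY² − (ΣY)² = 22638 − 22500 = 138
r = 224 / √(826 × 138) = 224 / 337.6211 ≈ 0.663

0.663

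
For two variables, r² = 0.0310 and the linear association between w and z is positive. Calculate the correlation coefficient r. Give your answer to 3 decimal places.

|r| = √0.0310 = 0.176
The association is positive, so r = 0.176.

0.176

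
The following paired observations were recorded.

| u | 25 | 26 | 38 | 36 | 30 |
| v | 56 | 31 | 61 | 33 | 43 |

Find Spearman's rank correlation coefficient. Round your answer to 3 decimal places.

0.300

Rank u: 1, 2, 5, 4, 3
Rank v: 4, 1, 5, 2, 3
d = rank(u) − rank(v): -3, 1, 0, 2, 0; Σd² = 14
ρ = 1 − 6Σd² / [n(n²−1)] = 1 − 6×14 / (5×24) = 1 − 84/120 ≈ 0.300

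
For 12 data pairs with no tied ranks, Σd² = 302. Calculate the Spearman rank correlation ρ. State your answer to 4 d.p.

ρ = 1 − 6Σd² / [n(n²−1)] = 1 − 6×302 / (12×143)
  = 1 − 1812/1716 = 1 − 1.05594 ≈ -0.0559

-0.0559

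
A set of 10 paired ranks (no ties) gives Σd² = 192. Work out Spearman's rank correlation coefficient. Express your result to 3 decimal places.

-0.164

ρ = 1 − 6Σd² / [n(n²−1)] = 1 − 6×192 / (10×99)
  = 1 − 1152/990 = 1 − 1.1636 ≈ -0.164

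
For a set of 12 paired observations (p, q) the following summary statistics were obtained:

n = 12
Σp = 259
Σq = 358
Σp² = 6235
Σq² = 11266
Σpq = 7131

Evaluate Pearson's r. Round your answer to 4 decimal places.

r = (nΣpq − ΣpΣq) / √[(nΣp² − (Σp)²)(nΣq² − (Σq)²)]
Numerator: 12×7131 − 259×358 = -7150
Denominator: √[(74820 − 67081)(135192 − 128164)] = √[7739 × 7028] = 7374.9367
r = -7150 / 7374.9367 ≈ -0.9695

-0.9695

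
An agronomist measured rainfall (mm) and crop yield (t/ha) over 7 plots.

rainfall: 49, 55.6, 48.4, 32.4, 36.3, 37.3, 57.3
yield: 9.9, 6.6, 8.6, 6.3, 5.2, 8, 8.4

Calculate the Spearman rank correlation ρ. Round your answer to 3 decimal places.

Rank rainfall: 5, 6, 4, 1, 2, 3, 7
Rank yield: 7, 3, 6, 2, 1, 4, 5
d = rank(rainfall) − rank(yield): -2, 3, -2, -1, 1, -1, 2; Σd² = 24
ρ = 1 − 6Σd² / [n(n²−1)] = 1 − 6×24 / (7×48) = 1 − 144/336 ≈ 0.571

0.571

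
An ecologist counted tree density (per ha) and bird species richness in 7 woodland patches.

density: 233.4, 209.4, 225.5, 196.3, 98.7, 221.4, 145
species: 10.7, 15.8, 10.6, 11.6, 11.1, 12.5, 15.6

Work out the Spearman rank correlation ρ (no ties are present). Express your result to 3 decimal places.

Rank density: 7, 4, 6, 3, 1, 5, 2
Rank species: 2, 7, 1, 4, 3, 5, 6
d = rank(density) − rank(species): 5, -3, 5, -1, -2, 0, -4; Σd² = 80
ρ = 1 − 6Σd² / [n(n²−1)] = 1 − 6×80 / (7×48) = 1 − 480/336 ≈ -0.429

-0.429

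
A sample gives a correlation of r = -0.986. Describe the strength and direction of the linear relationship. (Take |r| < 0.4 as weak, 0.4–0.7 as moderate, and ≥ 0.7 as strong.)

strong negative

r = -0.986 < 0 so the relationship is negative.
|r| = 0.986, which falls in the strong range.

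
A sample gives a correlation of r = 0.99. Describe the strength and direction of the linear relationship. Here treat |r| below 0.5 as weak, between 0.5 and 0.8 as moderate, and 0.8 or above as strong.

r = 0.99 > 0 so the relationship is positive.
|r| = 0.99, which falls in the strong range.

strong positive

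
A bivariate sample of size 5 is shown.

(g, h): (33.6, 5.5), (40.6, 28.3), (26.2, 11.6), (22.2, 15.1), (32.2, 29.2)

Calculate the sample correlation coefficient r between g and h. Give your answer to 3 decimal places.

0.459

n = 5, Σg = 154.8, Σh = 89.7, Σg² = 4993.44, Σh² = 2046.35, Σgh = 2913.16
nΣgh − ΣgΣh = 14565.8 − 13885.56 = 680.24
nΣg² − (Σg)² = 24967.2 − 23963.04 = 1004.16; nΣh² − (Σh)² = 10231.75 − 8046.09 = 2185.66
r = 680.24 / √(1004.16 × 2185.66) = 680.24 / 1481.4697 ≈ 0.459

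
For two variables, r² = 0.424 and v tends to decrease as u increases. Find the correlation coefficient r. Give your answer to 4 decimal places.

-0.6512

|r| = √0.424 = 0.6512
The association is negative, so r = −0.6512.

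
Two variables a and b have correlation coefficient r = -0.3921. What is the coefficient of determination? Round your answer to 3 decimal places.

r² = (-0.3921)² = 0.154

0.154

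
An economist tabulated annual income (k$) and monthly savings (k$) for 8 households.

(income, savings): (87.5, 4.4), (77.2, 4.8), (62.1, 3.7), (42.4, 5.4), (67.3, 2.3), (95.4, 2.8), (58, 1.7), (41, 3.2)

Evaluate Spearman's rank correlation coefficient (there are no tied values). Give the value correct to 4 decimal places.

Rank income: 7, 6, 4, 2, 5, 8, 3, 1
Rank savings: 6, 7, 5, 8, 2, 3, 1, 4
d = rank(income) − rank(savings): 1, -1, -1, -6, 3, 5, 2, -3; Σd² = 86
ρ = 1 − 6Σd² / [n(n²−1)] = 1 − 6×86 / (8×63) = 1 − 516/504 ≈ -0.0238

-0.0238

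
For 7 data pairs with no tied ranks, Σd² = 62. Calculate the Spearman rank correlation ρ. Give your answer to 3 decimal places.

ρ = 1 − 6Σd² / [n(n²−1)] = 1 − 6×62 / (7×48)
  = 1 − 372/336 = 1 − 1.1071 ≈ -0.107

-0.107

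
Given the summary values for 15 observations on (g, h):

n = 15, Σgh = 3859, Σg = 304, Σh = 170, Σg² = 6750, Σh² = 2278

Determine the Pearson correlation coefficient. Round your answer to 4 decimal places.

r = (nΣgh − ΣgΣh) / √[(nΣg² − (Σg)²)(nΣh² − (Σh)²)]
Numerator: 15×3859 − 304×170 = 6205
Denominator: √[(101250 − 92416)(34170 − 28900)] = √[8834 × 5270] = 6823.1356
r = 6205 / 6823.1356 ≈ 0.9094

0.9094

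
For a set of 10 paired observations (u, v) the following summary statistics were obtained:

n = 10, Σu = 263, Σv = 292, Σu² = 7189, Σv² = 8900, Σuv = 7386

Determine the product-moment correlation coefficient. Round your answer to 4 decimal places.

r = (nΣuv − ΣuΣv) / √[(nΣu² − (Σu)²)(nΣv² − (Σv)²)]
Numerator: 10×7386 − 263×292 = -2936
Denominator: √[(71890 − 69169)(89000 − 85264)] = √[2721 × 3736] = 3188.3626
r = -2936 / 3188.3626 ≈ -0.9208

-0.9208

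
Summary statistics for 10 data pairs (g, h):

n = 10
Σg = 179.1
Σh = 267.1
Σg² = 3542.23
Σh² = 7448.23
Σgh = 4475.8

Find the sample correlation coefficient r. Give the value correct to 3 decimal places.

-0.950

r = (nΣgh − ΣgΣh) / √[(nΣg² − (Σg)²)(nΣh² − (Σh)²)]
Numerator: 10×4475.8 − 179.1×267.1 = -3079.61
Denominator: √[(35422.3 − 32076.81)(74482.3 − 71342.41)] = √[3345.49 × 3139.89] = 3241.0601
r = -3079.61 / 3241.0601 ≈ -0.950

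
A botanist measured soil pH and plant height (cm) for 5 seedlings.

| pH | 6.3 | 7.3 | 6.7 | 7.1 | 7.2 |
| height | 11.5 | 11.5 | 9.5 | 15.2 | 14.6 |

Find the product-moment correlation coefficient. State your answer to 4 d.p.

n = 5, Σx = 34.6, Σy = 62.3, Σx² = 240.12, Σy² = 798.95, Σxy = 433.09
nΣxy − ΣxΣy = 2165.45 − 2155.58 = 9.87
nΣx² − (Σx)² = 1200.6 − 1197.16 = 3.44; nΣy² − (Σy)² = 3994.75 − 3881.29 = 113.46
r = 9.87 / √(3.44 × 113.46) = 9.87 / 19.7561 ≈ 0.4996

0.4996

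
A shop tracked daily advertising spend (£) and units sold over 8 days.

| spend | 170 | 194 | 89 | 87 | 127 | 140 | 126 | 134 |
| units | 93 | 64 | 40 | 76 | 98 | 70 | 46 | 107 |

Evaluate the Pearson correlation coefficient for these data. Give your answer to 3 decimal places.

0.252

n = 8, Σx = 1067, Σy = 594, Σx² = 151587, Σy² = 48190, Σxy = 80778
nΣxy − ΣxΣy = 646224 − 633798 = 12426
nΣx² − (Σx)² = 1212696 − 1138489 = 74207; nΣy² − (Σy)² = 385520 − 352836 = 32684
r = 12426 / √(74207 × 32684) = 12426 / 49248.1633 ≈ 0.252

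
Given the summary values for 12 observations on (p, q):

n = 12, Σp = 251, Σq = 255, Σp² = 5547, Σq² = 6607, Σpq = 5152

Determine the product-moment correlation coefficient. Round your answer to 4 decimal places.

-0.3060

r = (nΣpq − ΣpΣq) / √[(nΣp² − (Σp)²)(nΣq² − (Σq)²)]
Numerator: 12×5152 − 251×255 = -2181
Denominator: √[(66564 − 63001)(79284 − 65025)] = √[3563 × 14259] = 7127.7498
r = -2181 / 7127.7498 ≈ -0.3060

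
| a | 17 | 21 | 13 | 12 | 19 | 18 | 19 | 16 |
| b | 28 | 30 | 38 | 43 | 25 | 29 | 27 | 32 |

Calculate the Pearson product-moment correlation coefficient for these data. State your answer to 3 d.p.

n = 8, Σa = 135, Σb = 252, Σa² = 2345, Σb² = 8196, Σab = 4138
nΣab − ΣaΣb = 33104 − 34020 = -916
nΣa² − (Σa)² = 18760 − 18225 = 535; nΣb² − (Σb)² = 65568 − 63504 = 2064
r = -916 / √(535 × 2064) = -916 / 1050.8282 ≈ -0.872

-0.872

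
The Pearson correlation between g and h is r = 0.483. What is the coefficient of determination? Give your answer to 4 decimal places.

r² = (0.483)² = 0.2333

0.2333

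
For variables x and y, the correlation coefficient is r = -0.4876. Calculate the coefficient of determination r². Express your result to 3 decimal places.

r² = (-0.4876)² = 0.238

0.238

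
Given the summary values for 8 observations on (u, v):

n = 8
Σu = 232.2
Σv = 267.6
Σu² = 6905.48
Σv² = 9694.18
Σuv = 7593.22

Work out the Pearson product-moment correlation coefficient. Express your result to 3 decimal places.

r = (nΣuv − ΣuΣv) / √[(nΣu² − (Σu)²)(nΣv² − (Σv)²)]
Numerator: 8×7593.22 − 232.2×267.6 = -1390.96
Denominator: √[(55243.84 − 53916.84)(77553.44 − 71609.76)] = √[1327 × 5943.68] = 2808.4272
r = -1390.96 / 2808.4272 ≈ -0.495

-0.495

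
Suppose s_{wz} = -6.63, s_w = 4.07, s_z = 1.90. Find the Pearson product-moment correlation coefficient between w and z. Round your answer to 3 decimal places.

-0.857

r = Cov(w,z) / (s_w · s_z) = -6.63 / (4.07 × 1.90)
  = -6.63 / 7.7330 ≈ -0.857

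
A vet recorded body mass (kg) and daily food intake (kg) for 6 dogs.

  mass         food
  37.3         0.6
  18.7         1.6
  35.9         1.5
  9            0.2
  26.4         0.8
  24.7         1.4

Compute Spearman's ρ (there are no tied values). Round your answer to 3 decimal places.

0.029

Rank mass: 6, 2, 5, 1, 4, 3
Rank food: 2, 6, 5, 1, 3, 4
d = rank(mass) − rank(food): 4, -4, 0, 0, 1, -1; Σd² = 34
ρ = 1 − 6Σd² / [n(n²−1)] = 1 − 6×34 / (6×35) = 1 − 204/210 ≈ 0.029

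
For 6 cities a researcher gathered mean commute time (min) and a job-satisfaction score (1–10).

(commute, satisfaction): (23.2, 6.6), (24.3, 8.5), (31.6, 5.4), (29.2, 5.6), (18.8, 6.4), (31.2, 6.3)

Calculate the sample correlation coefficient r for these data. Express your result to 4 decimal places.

-0.4608

n = 6, Σx = 158.3, Σy = 38.8, Σx² = 4306.81, Σy² = 256.98, Σxy = 1010.71
nΣxy − ΣxΣy = 6064.26 − 6142.04 = -77.78
nΣx² − (Σx)² = 25840.86 − 25058.89 = 781.97; nΣy² − (Σy)² = 1541.88 − 1505.44 = 36.44
r = -77.78 / √(781.97 × 36.44) = -77.78 / 168.8046 ≈ -0.4608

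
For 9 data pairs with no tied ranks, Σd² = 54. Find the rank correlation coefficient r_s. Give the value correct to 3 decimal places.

0.550

ρ = 1 − 6Σd² / [n(n²−1)] = 1 − 6×54 / (9×80)
  = 1 − 324/720 = 1 − 0.4500 ≈ 0.550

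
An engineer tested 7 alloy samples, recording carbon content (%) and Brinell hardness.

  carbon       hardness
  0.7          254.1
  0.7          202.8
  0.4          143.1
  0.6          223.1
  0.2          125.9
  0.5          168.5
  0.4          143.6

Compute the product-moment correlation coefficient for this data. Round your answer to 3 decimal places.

0.906

n = 7, Σx = 3.5, Σy = 1261.1, Σx² = 1.95, Σy² = 240809.89, Σxy = 677.8
nΣxy − ΣxΣy = 4744.6 − 4413.85 = 330.75
nΣx² − (Σx)² = 13.65 − 12.25 = 1.4; nΣy² − (Σy)² = 1685669.23 − 1590373.21 = 95296.02
r = 330.75 / √(1.4 × 95296.02) = 330.75 / 365.2594 ≈ 0.906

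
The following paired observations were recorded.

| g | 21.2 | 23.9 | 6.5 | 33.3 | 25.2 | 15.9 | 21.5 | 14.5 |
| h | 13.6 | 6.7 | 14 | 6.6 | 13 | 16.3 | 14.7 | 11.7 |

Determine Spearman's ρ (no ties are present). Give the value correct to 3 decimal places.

Rank g: 4, 6, 1, 8, 7, 3, 5, 2
Rank h: 5, 2, 6, 1, 4, 8, 7, 3
d = rank(g) − rank(h): -1, 4, -5, 7, 3, -5, -2, -1; Σd² = 130
ρ = 1 − 6Σd² / [n(n²−1)] = 1 − 6×130 / (8×63) = 1 − 780/504 ≈ -0.548

-0.548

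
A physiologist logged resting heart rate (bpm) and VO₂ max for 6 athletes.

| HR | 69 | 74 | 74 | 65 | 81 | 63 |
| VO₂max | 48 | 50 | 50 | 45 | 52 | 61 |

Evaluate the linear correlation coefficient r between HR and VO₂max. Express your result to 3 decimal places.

n = 6, Σx = 426, Σy = 306, Σx² = 30468, Σy² = 15754, Σxy = 21692
nΣxy − ΣxΣy = 130152 − 130356 = -204
nΣx² − (Σx)² = 182808 − 181476 = 1332; nΣy² − (Σy)² = 94524 − 93636 = 888
r = -204 / √(1332 × 888) = -204 / 1087.5734 ≈ -0.188

-0.188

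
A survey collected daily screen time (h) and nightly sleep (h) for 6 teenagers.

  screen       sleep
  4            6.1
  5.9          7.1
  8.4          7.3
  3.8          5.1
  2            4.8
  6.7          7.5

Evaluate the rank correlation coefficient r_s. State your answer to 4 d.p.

Rank screen: 3, 4, 6, 2, 1, 5
Rank sleep: 3, 4, 5, 2, 1, 6
d = rank(screen) − rank(sleep): 0, 0, 1, 0, 0, -1; Σd² = 2
ρ = 1 − 6Σd² / [n(n²−1)] = 1 − 6×2 / (6×35) = 1 − 12/210 ≈ 0.9429

0.9429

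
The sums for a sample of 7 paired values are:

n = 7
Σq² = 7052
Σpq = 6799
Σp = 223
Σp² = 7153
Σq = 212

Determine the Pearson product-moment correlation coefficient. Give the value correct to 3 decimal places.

0.258

r = (nΣpq − ΣpΣq) / √[(nΣp² − (Σp)²)(nΣq² − (Σq)²)]
Numerator: 7×6799 − 223×212 = 317
Denominator: √[(50071 − 49729)(49364 − 44944)] = √[342 × 4420] = 1229.4877
r = 317 / 1229.4877 ≈ 0.258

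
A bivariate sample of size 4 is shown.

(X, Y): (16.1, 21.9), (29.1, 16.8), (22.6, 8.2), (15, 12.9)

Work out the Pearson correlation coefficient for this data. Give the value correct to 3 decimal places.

-0.154

n = 4, ΣX = 82.8, ΣY = 59.8, ΣX² = 1841.78, ΣY² = 995.5, ΣXY = 1220.29
nΣXY − ΣXΣY = 4881.16 − 4951.44 = -70.28
nΣX² − (ΣX)² = 7367.12 − 6855.84 = 511.28; nΣY² − (ΣY)² = 3982 − 3576.04 = 405.96
r = -70.28 / √(511.28 × 405.96) = -70.28 / 455.5867 ≈ -0.154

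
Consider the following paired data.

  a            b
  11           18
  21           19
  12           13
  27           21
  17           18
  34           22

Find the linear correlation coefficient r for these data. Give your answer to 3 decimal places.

n = 6, Σa = 122, Σb = 111, Σa² = 2880, Σb² = 2103, Σab = 2374
nΣab − ΣaΣb = 14244 − 13542 = 702
nΣa² − (Σa)² = 17280 − 14884 = 2396; nΣb² − (Σb)² = 12618 − 12321 = 297
r = 702 / √(2396 × 297) = 702 / 843.5710 ≈ 0.832

0.832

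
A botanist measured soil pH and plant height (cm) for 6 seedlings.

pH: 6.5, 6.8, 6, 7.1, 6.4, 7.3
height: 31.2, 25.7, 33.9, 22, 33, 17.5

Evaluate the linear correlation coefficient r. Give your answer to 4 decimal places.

-0.9658

n = 6, Σx = 40.1, Σy = 163.3, Σx² = 269.15, Σy² = 4662.39, Σxy = 1076.11
nΣxy − ΣxΣy = 6456.66 − 6548.33 = -91.67
nΣx² − (Σx)² = 1614.9 − 1608.01 = 6.89; nΣy² − (Σy)² = 27974.34 − 26666.89 = 1307.45
r = -91.67 / √(6.89 × 1307.45) = -91.67 / 94.9122 ≈ -0.9658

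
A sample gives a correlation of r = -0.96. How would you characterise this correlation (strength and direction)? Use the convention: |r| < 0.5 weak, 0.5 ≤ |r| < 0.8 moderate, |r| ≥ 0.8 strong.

strong negative

r = -0.96 < 0 so the relationship is negative.
|r| = 0.96, which falls in the strong range.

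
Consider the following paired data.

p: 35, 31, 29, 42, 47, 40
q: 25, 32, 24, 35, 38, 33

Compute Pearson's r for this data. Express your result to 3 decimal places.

0.822

n = 6, Σp = 224, Σq = 187, Σp² = 8600, Σq² = 5983, Σpq = 7139
nΣpq − ΣpΣq = 42834 − 41888 = 946
nΣp² − (Σp)² = 51600 − 50176 = 1424; nΣq² − (Σq)² = 35898 − 34969 = 929
r = 946 / √(1424 × 929) = 946 / 1150.1722 ≈ 0.822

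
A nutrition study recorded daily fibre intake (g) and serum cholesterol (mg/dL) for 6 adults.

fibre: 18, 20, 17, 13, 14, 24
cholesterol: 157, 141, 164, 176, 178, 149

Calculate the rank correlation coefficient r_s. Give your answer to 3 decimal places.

-0.886

Rank fibre: 4, 5, 3, 1, 2, 6
Rank cholesterol: 3, 1, 4, 5, 6, 2
d = rank(fibre) − rank(cholesterol): 1, 4, -1, -4, -4, 4; Σd² = 66
ρ = 1 − 6Σd² / [n(n²−1)] = 1 − 6×66 / (6×35) = 1 − 396/210 ≈ -0.886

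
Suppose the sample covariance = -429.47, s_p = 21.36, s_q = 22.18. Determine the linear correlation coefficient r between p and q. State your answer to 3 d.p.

-0.907

r = Cov(p,q) / (s_p · s_q) = -429.47 / (21.36 × 22.18)
  = -429.47 / 473.7648 ≈ -0.907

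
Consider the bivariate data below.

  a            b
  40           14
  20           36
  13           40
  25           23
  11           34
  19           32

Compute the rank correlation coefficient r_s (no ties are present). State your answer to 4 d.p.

-0.7143

Rank a: 6, 4, 2, 5, 1, 3
Rank b: 1, 5, 6, 2, 4, 3
d = rank(a) − rank(b): 5, -1, -4, 3, -3, 0; Σd² = 60
ρ = 1 − 6Σd² / [n(n²−1)] = 1 − 6×60 / (6×35) = 1 − 360/210 ≈ -0.7143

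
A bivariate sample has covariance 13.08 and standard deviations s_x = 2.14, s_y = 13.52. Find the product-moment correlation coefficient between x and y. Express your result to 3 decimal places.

0.452

r = Cov(x,y) / (s_x · s_y) = 13.08 / (2.14 × 13.52)
  = 13.08 / 28.9328 ≈ 0.452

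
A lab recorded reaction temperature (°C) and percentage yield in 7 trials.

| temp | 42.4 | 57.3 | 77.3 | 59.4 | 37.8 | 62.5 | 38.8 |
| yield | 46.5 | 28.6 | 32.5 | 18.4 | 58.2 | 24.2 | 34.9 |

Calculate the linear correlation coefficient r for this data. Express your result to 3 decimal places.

-0.645

n = 7, Σx = 375.5, Σy = 243.3, Σx² = 21425.23, Σy² = 9565.91, Σxy = 12282.17
nΣxy − ΣxΣy = 85975.19 − 91359.15 = -5383.96
nΣx² − (Σx)² = 149976.61 − 141000.25 = 8976.36; nΣy² − (Σy)² = 66961.37 − 59194.89 = 7766.48
r = -5383.96 / √(8976.36 × 7766.48) = -5383.96 / 8349.5341 ≈ -0.645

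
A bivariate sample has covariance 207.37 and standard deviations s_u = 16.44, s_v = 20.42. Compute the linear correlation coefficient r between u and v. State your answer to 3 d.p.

0.618

r = Cov(u,v) / (s_u · s_v) = 207.37 / (16.44 × 20.42)
  = 207.37 / 335.7048 ≈ 0.618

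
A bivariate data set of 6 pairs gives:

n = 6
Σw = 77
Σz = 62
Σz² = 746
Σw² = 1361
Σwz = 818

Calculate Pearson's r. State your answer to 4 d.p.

0.1127

r = (nΣwz − ΣwΣz) / √[(nΣw² − (Σw)²)(nΣz² − (Σz)²)]
Numerator: 6×818 − 77×62 = 134
Denominator: √[(8166 − 5929)(4476 − 3844)] = √[2237 × 632] = 1189.0265
r = 134 / 1189.0265 ≈ 0.1127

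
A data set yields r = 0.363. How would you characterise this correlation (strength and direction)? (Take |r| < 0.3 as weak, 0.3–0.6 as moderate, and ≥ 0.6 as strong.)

moderate positive

r = 0.363 > 0 so the relationship is positive.
|r| = 0.363, which falls in the moderate range.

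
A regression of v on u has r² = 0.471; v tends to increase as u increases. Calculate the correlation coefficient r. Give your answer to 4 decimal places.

0.6863

|r| = √0.471 = 0.6863
The association is positive, so r = 0.6863.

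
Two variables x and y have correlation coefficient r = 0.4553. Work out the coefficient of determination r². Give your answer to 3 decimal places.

0.207

r² = (0.4553)² = 0.207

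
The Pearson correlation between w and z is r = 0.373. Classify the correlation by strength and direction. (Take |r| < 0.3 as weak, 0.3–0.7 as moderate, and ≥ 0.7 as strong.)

r = 0.373 > 0 so the relationship is positive.
|r| = 0.373, which falls in the moderate range.

moderate positive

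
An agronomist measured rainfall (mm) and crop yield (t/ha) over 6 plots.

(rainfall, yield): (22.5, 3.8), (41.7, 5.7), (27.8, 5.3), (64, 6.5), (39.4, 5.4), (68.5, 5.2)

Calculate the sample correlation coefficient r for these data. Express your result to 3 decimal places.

n = 6, Σx = 263.9, Σy = 31.9, Σx² = 13358.59, Σy² = 173.47, Σxy = 1455.49
nΣxy − ΣxΣy = 8732.94 − 8418.41 = 314.53
nΣx² − (Σx)² = 80151.54 − 69643.21 = 10508.33; nΣy² − (Σy)² = 1040.82 − 1017.61 = 23.21
r = 314.53 / √(10508.33 × 23.21) = 314.53 / 493.8606 ≈ 0.637

0.637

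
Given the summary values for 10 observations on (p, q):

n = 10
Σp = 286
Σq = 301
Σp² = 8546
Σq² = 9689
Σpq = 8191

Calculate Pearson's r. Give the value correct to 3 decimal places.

-0.870

r = (nΣpq − ΣpΣq) / √[(nΣp² − (Σp)²)(nΣq² − (Σq)²)]
Numerator: 10×8191 − 286×301 = -4176
Denominator: √[(85460 − 81796)(96890 − 90601)] = √[3664 × 6289] = 4800.3017
r = -4176 / 4800.3017 ≈ -0.870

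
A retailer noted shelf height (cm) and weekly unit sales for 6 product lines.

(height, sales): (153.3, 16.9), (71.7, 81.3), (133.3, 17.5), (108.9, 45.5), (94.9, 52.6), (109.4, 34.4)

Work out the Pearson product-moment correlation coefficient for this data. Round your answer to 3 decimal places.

-0.953

n = 6, Σx = 671.5, Σy = 248.2, Σx² = 79244.25, Σy² = 13221.92, Σxy = 24462.78
nΣxy − ΣxΣy = 146776.68 − 166666.3 = -19889.62
nΣx² − (Σx)² = 475465.5 − 450912.25 = 24553.25; nΣy² − (Σy)² = 79331.52 − 61603.24 = 17728.28
r = -19889.62 / √(24553.25 × 17728.28) = -19889.62 / 20863.5302 ≈ -0.953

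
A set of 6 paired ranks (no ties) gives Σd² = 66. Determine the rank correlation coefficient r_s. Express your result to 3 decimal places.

ρ = 1 − 6Σd² / [n(n²−1)] = 1 − 6×66 / (6×35)
  = 1 − 396/210 = 1 − 1.8857 ≈ -0.886

-0.886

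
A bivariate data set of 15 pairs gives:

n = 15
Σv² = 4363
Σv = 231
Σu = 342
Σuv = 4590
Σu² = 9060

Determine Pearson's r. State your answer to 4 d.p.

-0.6711

r = (nΣuv − ΣuΣv) / √[(nΣu² − (Σu)²)(nΣv² − (Σv)²)]
Numerator: 15×4590 − 342×231 = -10152
Denominator: √[(135900 − 116964)(65445 − 53361)] = √[18936 × 12084] = 15126.8841
r = -10152 / 15126.8841 ≈ -0.6711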